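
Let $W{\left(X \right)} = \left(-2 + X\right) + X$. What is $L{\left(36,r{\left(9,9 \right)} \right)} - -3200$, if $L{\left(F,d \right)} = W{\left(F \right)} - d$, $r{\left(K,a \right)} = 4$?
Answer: $3266$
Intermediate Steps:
$W{\left(X \right)} = -2 + 2 X$
$L{\left(F,d \right)} = -2 - d + 2 F$ ($L{\left(F,d \right)} = \left(-2 + 2 F\right) - d = -2 - d + 2 F$)
$L{\left(36,r{\left(9,9 \right)} \right)} - -3200 = \left(-2 - 4 + 2 \cdot 36\right) - -3200 = \left(-2 - 4 + 72\right) + 3200 = 66 + 3200 = 3266$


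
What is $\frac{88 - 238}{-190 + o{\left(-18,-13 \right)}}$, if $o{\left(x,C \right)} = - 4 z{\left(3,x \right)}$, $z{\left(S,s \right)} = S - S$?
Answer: $\frac{15}{19} \approx 0.78947$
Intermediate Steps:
$z{\left(S,s \right)} = 0$
$o{\left(x,C \right)} = 0$ ($o{\left(x,C \right)} = \left(-4\right) 0 = 0$)
$\frac{88 - 238}{-190 + o{\left(-18,-13 \right)}} = \frac{88 - 238}{-190 + 0} = - \frac{150}{-190} = \left(-150\right) \left(- \frac{1}{190}\right) = \frac{15}{19}$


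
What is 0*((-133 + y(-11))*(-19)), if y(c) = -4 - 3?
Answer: 0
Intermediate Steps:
y(c) = -7
0*((-133 + y(-11))*(-19)) = 0*((-133 - 7)*(-19)) = 0*(-140*(-19)) = 0*2660 = 0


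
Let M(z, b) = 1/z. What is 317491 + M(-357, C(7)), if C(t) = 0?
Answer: 113344286/357 ≈ 3.1749e+5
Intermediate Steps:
317491 + M(-357, C(7)) = 317491 + 1/(-357) = 317491 - 1/357 = 113344286/357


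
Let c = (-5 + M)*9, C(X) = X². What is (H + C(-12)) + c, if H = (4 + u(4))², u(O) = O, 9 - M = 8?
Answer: 172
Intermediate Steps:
M = 1 (M = 9 - 1*8 = 9 - 8 = 1)
c = -36 (c = (-5 + 1)*9 = -4*9 = -36)
H = 64 (H = (4 + 4)² = 8² = 64)
(H + C(-12)) + c = (64 + (-12)²) - 36 = (64 + 144) - 36 = 208 - 36 = 172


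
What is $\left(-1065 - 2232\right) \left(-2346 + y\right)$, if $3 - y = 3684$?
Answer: $19871019$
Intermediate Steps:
$y = -3681$ ($y = 3 - 3684 = -3681$)
$\left(-1065 - 2232\right) \left(-2346 + y\right) = \left(-1065 - 2232\right) \left(-2346 - 3681\right) = \left(-3297\right) \left(-6027\right) = 19871019$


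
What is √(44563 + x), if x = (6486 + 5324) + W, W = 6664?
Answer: 13*√373 ≈ 251.07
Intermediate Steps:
x = 18474 (x = (6486 + 5324) + 6664 = 11810 + 6664 = 18474)
√(44563 + x) = √(44563 + 18474) = √63037 = 13*√373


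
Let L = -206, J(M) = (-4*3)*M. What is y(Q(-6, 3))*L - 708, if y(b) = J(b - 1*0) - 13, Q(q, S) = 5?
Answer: 14330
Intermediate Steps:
J(M) = -12*M
y(b) = -13 - 12*b (y(b) = -12*(b - 1*0) - 13 = -12*(b + 0) - 13 = -12*b - 13 = -13 - 12*b)
y(Q(-6, 3))*L - 708 = (-13 - 12*5)*(-206) - 708 = (-13 - 60)*(-206) - 708 = -73*(-206) - 708 = 15038 - 708 = 14330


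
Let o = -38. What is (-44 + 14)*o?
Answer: 1140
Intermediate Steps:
(-44 + 14)*o = (-44 + 14)*(-38) = -30*(-38) = 1140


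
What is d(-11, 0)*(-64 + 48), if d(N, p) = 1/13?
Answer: -16/13 ≈ -1.2308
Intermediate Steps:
d(N, p) = 1/13
d(-11, 0)*(-64 + 48) = (-64 + 48)/13 = (1/13)*(-16) = -16/13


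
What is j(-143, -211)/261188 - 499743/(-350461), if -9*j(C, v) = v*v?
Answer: 1159138997975/823825869012 ≈ 1.4070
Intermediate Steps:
j(C, v) = -v²/9 (j(C, v) = -v*v/9 = -v²/9)
j(-143, -211)/261188 - 499743/(-350461) = -⅑*(-211)²/261188 - 499743/(-350461) = -⅑*44521*(1/261188) - 499743*(-1/350461) = -44521/9*1/261188 + 499743/350461 = -44521/2350692 + 499743/350461 = 1159138997975/823825869012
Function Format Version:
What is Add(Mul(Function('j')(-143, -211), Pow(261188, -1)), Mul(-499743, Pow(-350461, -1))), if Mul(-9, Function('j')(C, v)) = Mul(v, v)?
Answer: Rational(1159138997975, 823825869012) ≈ 1.4070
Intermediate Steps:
Function('j')(C, v) = Mul(Rational(-1, 9), Pow(v, 2)) (Function('j')(C, v) = Mul(Rational(-1, 9), Mul(v, v)) = Mul(Rational(-1, 9), Pow(v, 2)))
Add(Mul(Function('j')(-143, -211), Pow(261188, -1)), Mul(-499743, Pow(-350461, -1))) = Add(Mul(Mul(Rational(-1, 9), Pow(-211, 2)), Pow(261188, -1)), Mul(-499743, Pow(-350461, -1))) = Add(Mul(Mul(Rational(-1, 9), 44521), Rational(1, 261188)), Mul(-499743, Rational(-1, 350461))) = Add(Mul(Rational(-44521, 9), Rational(1, 261188)), Rational(499743, 350461)) = Add(Rational(-44521, 2350692), Rational(499743, 350461)) = Rational(1159138997975, 823825869012)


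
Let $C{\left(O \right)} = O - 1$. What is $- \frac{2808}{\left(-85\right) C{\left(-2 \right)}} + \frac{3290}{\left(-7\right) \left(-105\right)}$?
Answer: $- \frac{11666}{1785} \approx -6.5356$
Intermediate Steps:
$C{\left(O \right)} = -1 + O$
$- \frac{2808}{\left(-85\right) C{\left(-2 \right)}} + \frac{3290}{\left(-7\right) \left(-105\right)} = - \frac{2808}{\left(-85\right) \left(-1 - 2\right)} + \frac{3290}{\left(-7\right) \left(-105\right)} = - \frac{2808}{\left(-85\right) \left(-3\right)} + \frac{3290}{735} = - \frac{2808}{255} + 3290 \cdot \frac{1}{735} = \left(-2808\right) \frac{1}{255} + \frac{94}{21} = - \frac{936}{85} + \frac{94}{21} = - \frac{11666}{1785}$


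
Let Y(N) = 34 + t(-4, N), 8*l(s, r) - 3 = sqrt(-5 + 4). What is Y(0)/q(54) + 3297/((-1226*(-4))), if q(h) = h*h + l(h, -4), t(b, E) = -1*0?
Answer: 912897644421/1334710798024 - 136*I/272167781 ≈ 0.68397 - 4.9969e-7*I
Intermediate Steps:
l(s, r) = 3/8 + I/8 (l(s, r) = 3/8 + sqrt(-5 + 4)/8 = 3/8 + sqrt(-1)/8 = 3/8 + I/8)
t(b, E) = 0
q(h) = 3/8 + h**2 + I/8 (q(h) = h*h + (3/8 + I/8) = h**2 + (3/8 + I/8) = 3/8 + h**2 + I/8)
Y(N) = 34 (Y(N) = 34 + 0 = 34)
Y(0)/q(54) + 3297/((-1226*(-4))) = 34/(3/8 + 54**2 + I/8) + 3297/((-1226*(-4))) = 34/(3/8 + 2916 + I/8) + 3297/4904 = 34/(23331/8 + I/8) + 3297*(1/4904) = 34*(32*(23331/8 - I/8)/272167781) + 3297/4904 = 1088*(23331/8 - I/8)/272167781 + 3297/4904 = 3297/4904 + 1088*(23331/8 - I/8)/272167781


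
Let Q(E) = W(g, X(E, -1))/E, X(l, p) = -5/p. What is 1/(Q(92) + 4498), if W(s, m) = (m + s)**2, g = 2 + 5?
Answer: 23/103490 ≈ 0.00022224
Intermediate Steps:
g = 7
Q(E) = 144/E (Q(E) = (-5/(-1) + 7)**2/E = (-5*(-1) + 7)**2/E = (5 + 7)**2/E = 12**2/E = 144/E)
1/(Q(92) + 4498) = 1/(144/92 + 4498) = 1/(144*(1/92) + 4498) = 1/(36/23 + 4498) = 1/(103490/23) = 23/103490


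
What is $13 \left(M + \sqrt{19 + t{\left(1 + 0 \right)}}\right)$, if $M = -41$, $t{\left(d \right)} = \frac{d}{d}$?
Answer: $-533 + 26 \sqrt{5} \approx -474.86$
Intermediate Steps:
$t{\left(d \right)} = 1$
$13 \left(M + \sqrt{19 + t{\left(1 + 0 \right)}}\right) = 13 \left(-41 + \sqrt{19 + 1}\right) = 13 \left(-41 + \sqrt{20}\right) = 13 \left(-41 + 2 \sqrt{5}\right) = -533 + 26 \sqrt{5}$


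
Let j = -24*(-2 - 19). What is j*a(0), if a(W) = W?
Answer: 0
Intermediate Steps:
j = 504 (j = -24*(-21) = 504)
j*a(0) = 504*0 = 0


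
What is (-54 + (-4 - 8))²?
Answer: 4356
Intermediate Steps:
(-54 + (-4 - 8))² = (-54 - 12)² = (-66)² = 4356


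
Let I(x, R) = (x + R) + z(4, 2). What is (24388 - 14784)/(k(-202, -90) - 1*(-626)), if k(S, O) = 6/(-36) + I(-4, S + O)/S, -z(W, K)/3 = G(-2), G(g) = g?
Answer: 5820024/380125 ≈ 15.311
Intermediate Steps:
z(W, K) = 6 (z(W, K) = -3*(-2) = 6)
I(x, R) = 6 + R + x (I(x, R) = (x + R) + 6 = (R + x) + 6 = 6 + R + x)
k(S, O) = -1/6 + (2 + O + S)/S (k(S, O) = 6/(-36) + (6 + (S + O) - 4)/S = 6*(-1/36) + (6 + (O + S) - 4)/S = -1/6 + (2 + O + S)/S)
(24388 - 14784)/(k(-202, -90) - 1*(-626)) = (24388 - 14784)/((2 - 90 + (5/6)*(-202))/(-202) - 1*(-626)) = 9604/(-(2 - 90 - 505/3)/202 + 626) = 9604/(-1/202*(-769/3) + 626) = 9604/(769/606 + 626) = 9604/(380125/606) = 9604*(606/380125) = 5820024/380125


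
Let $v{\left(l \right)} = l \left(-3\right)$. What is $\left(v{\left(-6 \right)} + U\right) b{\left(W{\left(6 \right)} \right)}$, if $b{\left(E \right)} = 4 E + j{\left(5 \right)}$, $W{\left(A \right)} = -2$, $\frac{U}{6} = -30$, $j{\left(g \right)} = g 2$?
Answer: $-324$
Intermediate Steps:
$j{\left(g \right)} = 2 g$
$U = -180$ ($U = 6 \left(-30\right) = -180$)
$v{\left(l \right)} = - 3 l$
$b{\left(E \right)} = 10 + 4 E$ ($b{\left(E \right)} = 4 E + 2 \cdot 5 = 4 E + 10 = 10 + 4 E$)
$\left(v{\left(-6 \right)} + U\right) b{\left(W{\left(6 \right)} \right)} = \left(\left(-3\right) \left(-6\right) - 180\right) \left(10 + 4 \left(-2\right)\right) = \left(18 - 180\right) \left(10 - 8\right) = \left(-162\right) 2 = -324$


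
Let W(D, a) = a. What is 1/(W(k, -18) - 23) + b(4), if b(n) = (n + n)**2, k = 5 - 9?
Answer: 2623/41 ≈ 63.976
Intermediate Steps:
k = -4
b(n) = 4*n**2 (b(n) = (2*n)**2 = 4*n**2)
1/(W(k, -18) - 23) + b(4) = 1/(-18 - 23) + 4*4**2 = 1/(-41) + 4*16 = -1/41 + 64 = 2623/41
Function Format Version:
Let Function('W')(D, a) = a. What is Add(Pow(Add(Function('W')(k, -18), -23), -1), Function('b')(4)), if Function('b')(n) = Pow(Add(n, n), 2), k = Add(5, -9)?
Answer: Rational(2623, 41) ≈ 63.976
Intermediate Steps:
k = -4
Function('b')(n) = Mul(4, Pow(n, 2)) (Function('b')(n) = Pow(Mul(2, n), 2) = Mul(4, Pow(n, 2)))
Add(Pow(Add(Function('W')(k, -18), -23), -1), Function('b')(4)) = Add(Pow(Add(-18, -23), -1), Mul(4, Pow(4, 2))) = Add(Pow(-41, -1), Mul(4, 16)) = Add(Rational(-1, 41), 64) = Rational(2623, 41)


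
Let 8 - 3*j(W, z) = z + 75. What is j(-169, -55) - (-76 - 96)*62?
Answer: 10660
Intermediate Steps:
j(W, z) = -67/3 - z/3 (j(W, z) = 8/3 - (z + 75)/3 = 8/3 - (75 + z)/3 = 8/3 + (-25 - z/3) = -67/3 - z/3)
j(-169, -55) - (-76 - 96)*62 = (-67/3 - ⅓*(-55)) - (-76 - 96)*62 = (-67/3 + 55/3) - (-172)*62 = -4 - 1*(-10664) = -4 + 10664 = 10660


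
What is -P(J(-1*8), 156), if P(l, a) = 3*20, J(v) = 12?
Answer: -60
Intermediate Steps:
P(l, a) = 60
-P(J(-1*8), 156) = -1*60 = -60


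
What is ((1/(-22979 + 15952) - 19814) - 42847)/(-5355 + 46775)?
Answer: -110079712/72764585 ≈ -1.5128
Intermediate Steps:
((1/(-22979 + 15952) - 19814) - 42847)/(-5355 + 46775) = ((1/(-7027) - 19814) - 42847)/41420 = ((-1/7027 - 19814) - 42847)*(1/41420) = (-139232979/7027 - 42847)*(1/41420) = -440318848/7027*1/41420 = -110079712/72764585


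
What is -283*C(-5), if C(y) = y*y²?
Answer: 35375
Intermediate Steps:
C(y) = y³
-283*C(-5) = -283*(-5)³ = -283*(-125) = 35375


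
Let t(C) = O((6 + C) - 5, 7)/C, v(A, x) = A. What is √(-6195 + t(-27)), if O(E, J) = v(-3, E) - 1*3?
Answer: I*√55753/3 ≈ 78.707*I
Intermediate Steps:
O(E, J) = -6 (O(E, J) = -3 - 1*3 = -3 - 3 = -6)
t(C) = -6/C
√(-6195 + t(-27)) = √(-6195 - 6/(-27)) = √(-6195 - 6*(-1/27)) = √(-6195 + 2/9) = √(-55753/9) = I*√55753/3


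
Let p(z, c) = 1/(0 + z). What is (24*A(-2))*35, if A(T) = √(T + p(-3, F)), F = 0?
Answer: 280*I*√21 ≈ 1283.1*I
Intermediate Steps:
p(z, c) = 1/z
A(T) = √(-⅓ + T) (A(T) = √(T + 1/(-3)) = √(T - ⅓) = √(-⅓ + T))
(24*A(-2))*35 = (24*(√(-3 + 9*(-2))/3))*35 = (24*(√(-3 - 18)/3))*35 = (24*(√(-21)/3))*35 = (24*((I*√21)/3))*35 = (24*(I*√21/3))*35 = (8*I*√21)*35 = 280*I*√21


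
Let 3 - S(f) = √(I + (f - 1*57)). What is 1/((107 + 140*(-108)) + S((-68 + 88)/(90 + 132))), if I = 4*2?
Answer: -1666110/25008316529 + I*√602619/25008316529 ≈ -6.6622e-5 + 3.1041e-8*I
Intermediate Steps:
I = 8
S(f) = 3 - √(-49 + f) (S(f) = 3 - √(8 + (f - 1*57)) = 3 - √(8 + (f - 57)) = 3 - √(8 + (-57 + f)) = 3 - √(-49 + f))
1/((107 + 140*(-108)) + S((-68 + 88)/(90 + 132))) = 1/((107 + 140*(-108)) + (3 - √(-49 + (-68 + 88)/(90 + 132)))) = 1/((107 - 15120) + (3 - √(-49 + 20/222))) = 1/(-15013 + (3 - √(-49 + 20*(1/222)))) = 1/(-15013 + (3 - √(-49 + 10/111))) = 1/(-15013 + (3 - √(-5429/111))) = 1/(-15013 + (3 - I*√602619/111)) = 1/(-15010 - I*√602619/111)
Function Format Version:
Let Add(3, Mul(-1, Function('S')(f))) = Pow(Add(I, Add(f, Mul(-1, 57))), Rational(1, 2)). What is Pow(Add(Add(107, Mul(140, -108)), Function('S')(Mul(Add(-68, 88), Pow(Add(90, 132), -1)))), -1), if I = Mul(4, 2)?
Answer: Add(Rational(-1666110, 25008316529), Mul(Rational(1, 25008316529), I, Pow(602619, Rational(1, 2)))) ≈ Add(-6.6622e-5, Mul(3.1041e-8, I))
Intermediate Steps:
I = 8
Function('S')(f) = Add(3, Mul(-1, Pow(Add(-49, f), Rational(1, 2)))) (Function('S')(f) = Add(3, Mul(-1, Pow(Add(8, Add(f, Mul(-1, 57))), Rational(1, 2)))) = Add(3, Mul(-1, Pow(Add(8, Add(f, -57)), Rational(1, 2)))) = Add(3, Mul(-1, Pow(Add(8, Add(-57, f)), Rational(1, 2)))) = Add(3, Mul(-1, Pow(Add(-49, f), Rational(1, 2)))))
Pow(Add(Add(107, Mul(140, -108)), Function('S')(Mul(Add(-68, 88), Pow(Add(90, 132), -1)))), -1) = Pow(Add(Add(107, Mul(140, -108)), Add(3, Mul(-1, Pow(Add(-49, Mul(Add(-68, 88), Pow(Add(90, 132), -1))), Rational(1, 2))))), -1) = Pow(Add(Add(107, -15120), Add(3, Mul(-1, Pow(Add(-49, Mul(20, Pow(222, -1))), Rational(1, 2))))), -1) = Pow(Add(-15013, Add(3, Mul(-1, Pow(Add(-49, Mul(20, Rational(1, 222))), Rational(1, 2))))), -1) = Pow(Add(-15013, Add(3, Mul(-1, Pow(Add(-49, Rational(10, 111)), Rational(1, 2))))), -1) = Pow(Add(-15013, Add(3, Mul(-1, Pow(Rational(-5429, 111), Rational(1, 2))))), -1) = Pow(Add(-15013, Add(3, Mul(-1, Mul(Rational(1, 111), I, Pow(602619, Rational(1, 2)))))), -1) = Pow(Add(-15013, Add(3, Mul(Rational(-1, 111), I, Pow(602619, Rational(1, 2))))), -1) = Pow(Add(-15010, Mul(Rational(-1, 111), I, Pow(602619, Rational(1, 2)))), -1)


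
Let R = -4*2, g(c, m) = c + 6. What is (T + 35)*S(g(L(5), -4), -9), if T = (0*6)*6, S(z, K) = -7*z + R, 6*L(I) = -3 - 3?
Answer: -1505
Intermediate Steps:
L(I) = -1 (L(I) = (-3 - 3)/6 = (1/6)*(-6) = -1)
g(c, m) = 6 + c
R = -8
S(z, K) = -8 - 7*z (S(z, K) = -7*z - 8 = -8 - 7*z)
T = 0 (T = 0*6 = 0)
(T + 35)*S(g(L(5), -4), -9) = (0 + 35)*(-8 - 7*(6 - 1)) = 35*(-8 - 7*5) = 35*(-8 - 35) = 35*(-43) = -1505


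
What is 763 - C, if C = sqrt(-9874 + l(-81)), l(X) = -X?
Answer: 763 - I*sqrt(9793) ≈ 763.0 - 98.96*I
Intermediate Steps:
C = I*sqrt(9793) (C = sqrt(-9874 - 1*(-81)) = sqrt(-9874 + 81) = sqrt(-9793) = I*sqrt(9793) ≈ 98.96*I)
763 - C = 763 - I*sqrt(9793)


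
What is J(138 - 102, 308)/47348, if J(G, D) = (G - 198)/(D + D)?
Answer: -81/14583184 ≈ -5.5543e-6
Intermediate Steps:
J(G, D) = (-198 + G)/(2*D) (J(G, D) = (-198 + G)/((2*D)) = (-198 + G)*(1/(2*D)) = (-198 + G)/(2*D))
J(138 - 102, 308)/47348 = ((½)*(-198 + (138 - 102))/308)/47348 = ((½)*(1/308)*(-198 + 36))*(1/47348) = ((½)*(1/308)*(-162))*(1/47348) = -81/308*1/47348 = -81/14583184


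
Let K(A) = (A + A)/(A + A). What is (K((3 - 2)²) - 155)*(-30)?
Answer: 4620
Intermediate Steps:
K(A) = 1 (K(A) = (2*A)/((2*A)) = (2*A)*(1/(2*A)) = 1)
(K((3 - 2)²) - 155)*(-30) = (1 - 155)*(-30) = -154*(-30) = 4620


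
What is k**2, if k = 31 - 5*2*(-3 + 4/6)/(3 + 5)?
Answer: 165649/144 ≈ 1150.3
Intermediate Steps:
k = 407/12 (k = 31 - 10*(-3 + 4*(1/6))/8 = 31 - 10*(-3 + 2/3)*(1/8) = 31 - 10*(-7/3*1/8) = 31 - 10*(-7)/24 = 31 - 1*(-35/12) = 31 + 35/12 = 407/12 ≈ 33.917)
k**2 = (407/12)**2 = 165649/144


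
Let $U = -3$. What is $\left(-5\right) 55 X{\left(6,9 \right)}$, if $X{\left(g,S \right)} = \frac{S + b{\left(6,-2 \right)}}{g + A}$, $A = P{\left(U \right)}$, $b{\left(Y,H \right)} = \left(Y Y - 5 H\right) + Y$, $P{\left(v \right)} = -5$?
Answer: $-16775$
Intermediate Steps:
$b{\left(Y,H \right)} = Y + Y^{2} - 5 H$ ($b{\left(Y,H \right)} = \left(Y^{2} - 5 H\right) + Y = Y + Y^{2} - 5 H$)
$A = -5$
$X{\left(g,S \right)} = \frac{52 + S}{-5 + g}$ ($X{\left(g,S \right)} = \frac{S + \left(6 + 6^{2} - -10\right)}{g - 5} = \frac{S + \left(6 + 36 + 10\right)}{-5 + g} = \frac{S + 52}{-5 + g} = \frac{52 + S}{-5 + g}$)
$\left(-5\right) 55 X{\left(6,9 \right)} = \left(-5\right) 55 \frac{52 + 9}{-5 + 6} = - 275 \cdot 1^{-1} \cdot 61 = - 275 \cdot 1 \cdot 61 = \left(-275\right) 61 = -16775$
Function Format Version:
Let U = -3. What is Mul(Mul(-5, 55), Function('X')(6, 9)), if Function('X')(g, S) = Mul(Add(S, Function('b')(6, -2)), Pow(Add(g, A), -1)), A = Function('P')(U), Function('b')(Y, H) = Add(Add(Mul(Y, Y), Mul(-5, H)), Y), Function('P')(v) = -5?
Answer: -16775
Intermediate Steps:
Function('b')(Y, H) = Add(Y, Pow(Y, 2), Mul(-5, H)) (Function('b')(Y, H) = Add(Add(Pow(Y, 2), Mul(-5, H)), Y) = Add(Y, Pow(Y, 2), Mul(-5, H)))
A = -5
Function('X')(g, S) = Mul(Pow(Add(-5, g), -1), Add(52, S)) (Function('X')(g, S) = Mul(Add(S, Add(6, Pow(6, 2), Mul(-5, -2))), Pow(Add(g, -5), -1)) = Mul(Add(S, Add(6, 36, 10)), Pow(Add(-5, g), -1)) = Mul(Add(S, 52), Pow(Add(-5, g), -1)) = Mul(Add(52, S), Pow(Add(-5, g), -1)) = Mul(Pow(Add(-5, g), -1), Add(52, S)))
Mul(Mul(-5, 55), Function('X')(6, 9)) = Mul(Mul(-5, 55), Mul(Pow(Add(-5, 6), -1), Add(52, 9))) = Mul(-275, Mul(Pow(1, -1), 61)) = Mul(-275, Mul(1, 61)) = Mul(-275, 61) = -16775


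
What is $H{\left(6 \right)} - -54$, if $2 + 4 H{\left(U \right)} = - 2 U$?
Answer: $\frac{101}{2} \approx 50.5$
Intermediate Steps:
$H{\left(U \right)} = - \frac{1}{2} - \frac{U}{2}$ ($H{\left(U \right)} = - \frac{1}{2} + \frac{\left(-2\right) U}{4} = - \frac{1}{2} - \frac{U}{2}$)
$H{\left(6 \right)} - -54 = \left(- \frac{1}{2} - 3\right) - -54 = \left(- \frac{1}{2} - 3\right) + 54 = - \frac{7}{2} + 54 = \frac{101}{2}$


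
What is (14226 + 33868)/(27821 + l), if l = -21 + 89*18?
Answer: 24047/14701 ≈ 1.6357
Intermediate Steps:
l = 1581 (l = -21 + 1602 = 1581)
(14226 + 33868)/(27821 + l) = (14226 + 33868)/(27821 + 1581) = 48094/29402 = 48094*(1/29402) = 24047/14701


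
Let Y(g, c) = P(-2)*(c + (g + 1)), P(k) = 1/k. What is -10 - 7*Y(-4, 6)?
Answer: ½ ≈ 0.50000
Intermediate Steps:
Y(g, c) = -½ - c/2 - g/2 (Y(g, c) = (c + (g + 1))/(-2) = -(c + (1 + g))/2 = -(1 + c + g)/2 = -½ - c/2 - g/2)
-10 - 7*Y(-4, 6) = -10 - 7*(-½ - ½*6 - ½*(-4)) = -10 - 7*(-½ - 3 + 2) = -10 - 7*(-3/2) = -10 + 21/2 = ½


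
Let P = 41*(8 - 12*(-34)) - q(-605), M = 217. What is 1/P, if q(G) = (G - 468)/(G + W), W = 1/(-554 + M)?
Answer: 203886/3477118015 ≈ 5.8636e-5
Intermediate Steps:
W = -1/337 (W = 1/(-554 + 217) = 1/(-337) = -1/337 ≈ -0.0029674)
q(G) = (-468 + G)/(-1/337 + G) (q(G) = (G - 468)/(G - 1/337) = (-468 + G)/(-1/337 + G))
P = 3477118015/203886 (P = 41*(8 - 12*(-34)) - 337*(-468 - 605)/(-1 + 337*(-605)) = 41*(8 + 408) - 337*(-1073)/(-1 - 203885) = 41*416 - 337*(-1073)/(-203886) = 17056 - 337*(-1)*(-1073)/203886 = 17056 - 1*361601/203886 = 17056 - 361601/203886 = 3477118015/203886 ≈ 17054.)
1/P = 1/(3477118015/203886) = 203886/3477118015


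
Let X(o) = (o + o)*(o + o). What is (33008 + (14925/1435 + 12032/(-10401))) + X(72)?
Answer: 160458109529/2985087 ≈ 53753.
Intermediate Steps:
X(o) = 4*o**2 (X(o) = (2*o)*(2*o) = 4*o**2)
(33008 + (14925/1435 + 12032/(-10401))) + X(72) = (33008 + (14925/1435 + 12032/(-10401))) + 4*72**2 = (33008 + (14925*(1/1435) + 12032*(-1/10401))) + 4*5184 = (33008 + (2985/287 - 12032/10401)) + 20736 = (33008 + 27593801/2985087) + 20736 = 98559345497/2985087 + 20736 = 160458109529/2985087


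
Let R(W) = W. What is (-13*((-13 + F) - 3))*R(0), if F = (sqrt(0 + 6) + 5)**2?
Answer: 0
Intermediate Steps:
F = (5 + sqrt(6))**2 (F = (sqrt(6) + 5)**2 = (5 + sqrt(6))**2 ≈ 55.495)
(-13*((-13 + F) - 3))*R(0) = -13*((-13 + (5 + sqrt(6))**2) - 3)*0 = -13*(-16 + (5 + sqrt(6))**2)*0 = (208 - 13*(5 + sqrt(6))**2)*0 = 0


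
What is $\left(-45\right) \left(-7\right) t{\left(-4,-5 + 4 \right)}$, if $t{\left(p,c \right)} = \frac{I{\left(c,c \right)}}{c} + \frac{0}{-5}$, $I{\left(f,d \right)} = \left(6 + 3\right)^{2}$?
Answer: $-25515$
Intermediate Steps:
$I{\left(f,d \right)} = 81$ ($I{\left(f,d \right)} = 9^{2} = 81$)
$t{\left(p,c \right)} = \frac{81}{c}$ ($t{\left(p,c \right)} = \frac{81}{c} + \frac{0}{-5} = \frac{81}{c} + 0 \left(- \frac{1}{5}\right) = \frac{81}{c} + 0 = \frac{81}{c}$)
$\left(-45\right) \left(-7\right) t{\left(-4,-5 + 4 \right)} = \left(-45\right) \left(-7\right) \frac{81}{-5 + 4} = 315 \frac{81}{-1} = 315 \cdot 81 \left(-1\right) = 315 \left(-81\right) = -25515$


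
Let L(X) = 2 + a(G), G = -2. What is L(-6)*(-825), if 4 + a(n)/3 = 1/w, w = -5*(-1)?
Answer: 7755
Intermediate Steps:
w = 5
a(n) = -57/5 (a(n) = -12 + 3/5 = -12 + 3*(⅕) = -12 + ⅗ = -57/5)
L(X) = -47/5 (L(X) = 2 - 57/5 = -47/5)
L(-6)*(-825) = -47/5*(-825) = 7755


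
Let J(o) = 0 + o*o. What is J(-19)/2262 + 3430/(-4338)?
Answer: -1032107/1635426 ≈ -0.63109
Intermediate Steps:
J(o) = o² (J(o) = 0 + o² = o²)
J(-19)/2262 + 3430/(-4338) = (-19)²/2262 + 3430/(-4338) = 361*(1/2262) + 3430*(-1/4338) = 361/2262 - 1715/2169 = -1032107/1635426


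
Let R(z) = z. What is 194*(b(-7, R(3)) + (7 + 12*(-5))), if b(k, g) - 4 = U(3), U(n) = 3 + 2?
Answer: -8536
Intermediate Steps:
U(n) = 5
b(k, g) = 9 (b(k, g) = 4 + 5 = 9)
194*(b(-7, R(3)) + (7 + 12*(-5))) = 194*(9 + (7 + 12*(-5))) = 194*(9 + (7 - 60)) = 194*(9 - 53) = 194*(-44) = -8536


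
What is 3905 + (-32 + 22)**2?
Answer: 4005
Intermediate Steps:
3905 + (-32 + 22)**2 = 3905 + (-10)**2 = 3905 + 100 = 4005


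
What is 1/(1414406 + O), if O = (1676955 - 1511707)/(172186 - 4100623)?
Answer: 3928437/5556404698174 ≈ 7.0701e-7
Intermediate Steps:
O = -165248/3928437 (O = 165248/(-3928437) = 165248*(-1/3928437) = -165248/3928437 ≈ -0.042065)
1/(1414406 + O) = 1/(1414406 - 165248/3928437) = 1/(5556404698174/3928437) = 3928437/5556404698174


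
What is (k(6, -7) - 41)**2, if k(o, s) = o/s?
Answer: 85849/49 ≈ 1752.0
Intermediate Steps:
(k(6, -7) - 41)**2 = (6/(-7) - 41)**2 = (6*(-1/7) - 41)**2 = (-6/7 - 41)**2 = (-293/7)**2 = 85849/49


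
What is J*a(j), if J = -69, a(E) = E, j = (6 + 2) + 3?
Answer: -759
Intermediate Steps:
j = 11 (j = 8 + 3 = 11)
J*a(j) = -69*11 = -759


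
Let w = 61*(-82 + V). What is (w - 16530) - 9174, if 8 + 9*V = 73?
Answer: -272389/9 ≈ -30265.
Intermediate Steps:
V = 65/9 (V = -8/9 + (⅑)*73 = -8/9 + 73/9 = 65/9 ≈ 7.2222)
w = -41053/9 (w = 61*(-82 + 65/9) = 61*(-673/9) = -41053/9 ≈ -4561.4)
(w - 16530) - 9174 = (-41053/9 - 16530) - 9174 = -189823/9 - 9174 = -272389/9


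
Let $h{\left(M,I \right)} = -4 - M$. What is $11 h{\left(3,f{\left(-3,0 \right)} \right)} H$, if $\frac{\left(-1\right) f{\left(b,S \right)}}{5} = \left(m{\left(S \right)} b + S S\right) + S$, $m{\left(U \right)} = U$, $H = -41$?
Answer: $3157$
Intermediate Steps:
$f{\left(b,S \right)} = - 5 S - 5 S^{2} - 5 S b$ ($f{\left(b,S \right)} = - 5 \left(\left(S b + S S\right) + S\right) = - 5 \left(\left(S b + S^{2}\right) + S\right) = - 5 \left(\left(S^{2} + S b\right) + S\right) = - 5 \left(S + S^{2} + S b\right) = - 5 S - 5 S^{2} - 5 S b$)
$11 h{\left(3,f{\left(-3,0 \right)} \right)} H = 11 \left(-4 - 3\right) \left(-41\right) = 11 \left(-7\right) \left(-41\right) = \left(-77\right) \left(-41\right) = 3157$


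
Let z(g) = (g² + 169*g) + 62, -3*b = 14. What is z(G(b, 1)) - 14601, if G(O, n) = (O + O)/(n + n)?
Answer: -137753/9 ≈ -15306.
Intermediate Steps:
b = -14/3 (b = -⅓*14 = -14/3 ≈ -4.6667)
G(O, n) = O/n (G(O, n) = (2*O)/((2*n)) = (2*O)*(1/(2*n)) = O/n)
z(g) = 62 + g² + 169*g
z(G(b, 1)) - 14601 = (62 + (-14/3/1)² + 169*(-14/3/1)) - 14601 = (62 + (-14/3*1)² + 169*(-14/3*1)) - 14601 = (62 + (-14/3)² + 169*(-14/3)) - 14601 = (62 + 196/9 - 2366/3) - 14601 = -6344/9 - 14601 = -137753/9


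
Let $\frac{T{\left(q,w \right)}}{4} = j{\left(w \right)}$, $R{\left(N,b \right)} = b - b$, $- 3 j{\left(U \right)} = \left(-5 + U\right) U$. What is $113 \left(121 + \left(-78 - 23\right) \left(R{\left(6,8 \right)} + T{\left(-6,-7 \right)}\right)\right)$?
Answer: $1291929$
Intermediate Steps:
$j{\left(U \right)} = - \frac{U \left(-5 + U\right)}{3}$ ($j{\left(U \right)} = - \frac{\left(-5 + U\right) U}{3} = - \frac{U \left(-5 + U\right)}{3}$)
$R{\left(N,b \right)} = 0$
$T{\left(q,w \right)} = \frac{4 w \left(5 - w\right)}{3}$ ($T{\left(q,w \right)} = 4 \frac{w \left(5 - w\right)}{3} = \frac{4 w \left(5 - w\right)}{3}$)
$113 \left(121 + \left(-78 - 23\right) \left(R{\left(6,8 \right)} + T{\left(-6,-7 \right)}\right)\right) = 113 \left(121 + \left(-78 - 23\right) \left(0 + \frac{4}{3} \left(-7\right) \left(5 - -7\right)\right)\right) = 113 \left(121 - 101 \left(0 + \frac{4}{3} \left(-7\right) \left(5 + 7\right)\right)\right) = 113 \left(121 - 101 \left(0 + \frac{4}{3} \left(-7\right) 12\right)\right) = 113 \left(121 - 101 \left(0 - 112\right)\right) = 113 \left(121 - -11312\right) = 113 \left(121 + 11312\right) = 113 \cdot 11433 = 1291929$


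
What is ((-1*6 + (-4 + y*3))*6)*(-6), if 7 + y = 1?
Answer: 1008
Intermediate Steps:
y = -6 (y = -7 + 1 = -6)
((-1*6 + (-4 + y*3))*6)*(-6) = ((-1*6 + (-4 - 6*3))*6)*(-6) = ((-6 + (-4 - 18))*6)*(-6) = ((-6 - 22)*6)*(-6) = -28*6*(-6) = -168*(-6) = 1008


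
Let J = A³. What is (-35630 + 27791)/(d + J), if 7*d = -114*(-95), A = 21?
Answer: -18291/25219 ≈ -0.72529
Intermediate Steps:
J = 9261 (J = 21³ = 9261)
d = 10830/7 (d = (-114*(-95))/7 = (⅐)*10830 = 10830/7 ≈ 1547.1)
(-35630 + 27791)/(d + J) = (-35630 + 27791)/(10830/7 + 9261) = -7839/75657/7 = -7839*7/75657 = -18291/25219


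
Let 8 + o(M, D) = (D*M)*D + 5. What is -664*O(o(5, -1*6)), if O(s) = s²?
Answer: -20802456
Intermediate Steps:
o(M, D) = -3 + M*D² (o(M, D) = -8 + ((D*M)*D + 5) = -8 + (M*D² + 5) = -8 + (5 + M*D²) = -3 + M*D²)
-664*O(o(5, -1*6)) = -664*(-3 + 5*(-1*6)²)² = -664*(-3 + 5*(-6)²)² = -664*(-3 + 5*36)² = -664*(-3 + 180)² = -664*177² = -664*31329 = -20802456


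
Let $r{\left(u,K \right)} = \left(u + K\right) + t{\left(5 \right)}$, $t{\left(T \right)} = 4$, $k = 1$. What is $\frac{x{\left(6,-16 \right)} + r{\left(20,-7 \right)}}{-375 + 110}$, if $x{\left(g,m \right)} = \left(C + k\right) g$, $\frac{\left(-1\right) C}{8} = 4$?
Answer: $\frac{169}{265} \approx 0.63774$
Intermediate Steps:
$C = -32$ ($C = \left(-8\right) 4 = -32$)
$x{\left(g,m \right)} = - 31 g$ ($x{\left(g,m \right)} = \left(-32 + 1\right) g = - 31 g$)
$r{\left(u,K \right)} = 4 + K + u$ ($r{\left(u,K \right)} = \left(u + K\right) + 4 = \left(K + u\right) + 4 = 4 + K + u$)
$\frac{x{\left(6,-16 \right)} + r{\left(20,-7 \right)}}{-375 + 110} = \frac{\left(-31\right) 6 + \left(4 - 7 + 20\right)}{-375 + 110} = \frac{-186 + 17}{-265} = \left(-169\right) \left(- \frac{1}{265}\right) = \frac{169}{265}$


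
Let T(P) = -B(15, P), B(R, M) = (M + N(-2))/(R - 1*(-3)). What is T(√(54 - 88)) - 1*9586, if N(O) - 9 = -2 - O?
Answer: -19173/2 - I*√34/18 ≈ -9586.5 - 0.32394*I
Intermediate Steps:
N(O) = 7 - O (N(O) = 9 + (-2 - O) = 7 - O)
B(R, M) = (9 + M)/(3 + R) (B(R, M) = (M + (7 - 1*(-2)))/(R - 1*(-3)) = (M + (7 + 2))/(R + 3) = (M + 9)/(3 + R) = (9 + M)/(3 + R))
T(P) = -½ - P/18 (T(P) = -(9 + P)/(3 + 15) = -(9 + P)/18 = -(½ + P/18) = -½ - P/18)
T(√(54 - 88)) - 1*9586 = (-½ - √(54 - 88)/18) - 1*9586 = (-½ - I*√34/18) - 9586 = -19173/2 - I*√34/18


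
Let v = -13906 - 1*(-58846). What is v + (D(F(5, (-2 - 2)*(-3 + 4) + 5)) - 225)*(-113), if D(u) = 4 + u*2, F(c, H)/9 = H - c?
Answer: 78049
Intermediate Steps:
F(c, H) = -9*c + 9*H (F(c, H) = 9*(H - c) = -9*c + 9*H)
D(u) = 4 + 2*u
v = 44940 (v = -13906 + 58846 = 44940)
v + (D(F(5, (-2 - 2)*(-3 + 4) + 5)) - 225)*(-113) = 44940 + ((4 + 2*(-9*5 + 9*((-2 - 2)*(-3 + 4) + 5))) - 225)*(-113) = 44940 + ((4 + 2*(-45 + 9*(-4*1 + 5))) - 225)*(-113) = 44940 + ((4 + 2*(-45 + 9*(-4 + 5))) - 225)*(-113) = 44940 + ((4 + 2*(-45 + 9*1)) - 225)*(-113) = 44940 + ((4 + 2*(-45 + 9)) - 225)*(-113) = 44940 + ((4 + 2*(-36)) - 225)*(-113) = 44940 + ((4 - 72) - 225)*(-113) = 44940 + (-68 - 225)*(-113) = 44940 - 293*(-113) = 44940 + 33109 = 78049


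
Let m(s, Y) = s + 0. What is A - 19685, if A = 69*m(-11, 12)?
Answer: -20444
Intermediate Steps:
m(s, Y) = s
A = -759 (A = 69*(-11) = -759)
A - 19685 = -759 - 19685 = -20444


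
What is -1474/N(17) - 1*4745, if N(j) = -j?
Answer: -79191/17 ≈ -4658.3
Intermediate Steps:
-1474/N(17) - 1*4745 = -1474/((-1*17)) - 1*4745 = -1474/(-17) - 4745 = -1474*(-1/17) - 4745 = 1474/17 - 4745 = -79191/17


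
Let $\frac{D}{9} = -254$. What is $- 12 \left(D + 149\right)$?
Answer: $25644$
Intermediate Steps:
$D = -2286$ ($D = 9 \left(-254\right) = -2286$)
$- 12 \left(D + 149\right) = - 12 \left(-2286 + 149\right) = \left(-12\right) \left(-2137\right) = 25644$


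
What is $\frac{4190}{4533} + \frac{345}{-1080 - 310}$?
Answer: $\frac{852043}{1260174} \approx 0.67613$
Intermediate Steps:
$\frac{4190}{4533} + \frac{345}{-1080 - 310} = 4190 \cdot \frac{1}{4533} + \frac{345}{-1390} = \frac{4190}{4533} + 345 \left(- \frac{1}{1390}\right) = \frac{4190}{4533} - \frac{69}{278} = \frac{852043}{1260174}$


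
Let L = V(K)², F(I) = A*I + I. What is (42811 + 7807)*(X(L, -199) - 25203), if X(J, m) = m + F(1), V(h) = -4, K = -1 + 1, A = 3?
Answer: -1285595964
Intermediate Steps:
F(I) = 4*I (F(I) = 3*I + I = 4*I)
K = 0
L = 16 (L = (-4)² = 16)
X(J, m) = 4 + m (X(J, m) = m + 4*1 = m + 4 = 4 + m)
(42811 + 7807)*(X(L, -199) - 25203) = (42811 + 7807)*((4 - 199) - 25203) = 50618*(-195 - 25203) = 50618*(-25398) = -1285595964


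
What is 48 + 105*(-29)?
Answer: -2997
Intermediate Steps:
48 + 105*(-29) = 48 - 3045 = -2997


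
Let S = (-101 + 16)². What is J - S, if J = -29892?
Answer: -37117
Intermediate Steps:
S = 7225 (S = (-85)² = 7225)
J - S = -29892 - 1*7225 = -29892 - 7225 = -37117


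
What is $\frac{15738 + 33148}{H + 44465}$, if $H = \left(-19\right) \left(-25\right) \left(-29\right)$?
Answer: $\frac{24443}{15345} \approx 1.5929$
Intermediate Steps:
$H = -13775$ ($H = 475 \left(-29\right) = -13775$)
$\frac{15738 + 33148}{H + 44465} = \frac{15738 + 33148}{-13775 + 44465} = \frac{48886}{30690} = 48886 \cdot \frac{1}{30690} = \frac{24443}{15345}$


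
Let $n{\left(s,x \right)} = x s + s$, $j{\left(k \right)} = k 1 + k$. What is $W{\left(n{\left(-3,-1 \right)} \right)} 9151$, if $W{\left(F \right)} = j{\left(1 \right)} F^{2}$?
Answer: $0$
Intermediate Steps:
$j{\left(k \right)} = 2 k$ ($j{\left(k \right)} = k + k = 2 k$)
$n{\left(s,x \right)} = s + s x$ ($n{\left(s,x \right)} = s x + s = s + s x$)
$W{\left(F \right)} = 2 F^{2}$ ($W{\left(F \right)} = 2 \cdot 1 F^{2} = 2 F^{2}$)
$W{\left(n{\left(-3,-1 \right)} \right)} 9151 = 2 \left(- 3 \left(1 - 1\right)\right)^{2} \cdot 9151 = 2 \left(\left(-3\right) 0\right)^{2} \cdot 9151 = 2 \cdot 0^{2} \cdot 9151 = 2 \cdot 0 \cdot 9151 = 0 \cdot 9151 = 0$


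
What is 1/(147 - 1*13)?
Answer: 1/134 ≈ 0.0074627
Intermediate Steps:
1/(147 - 1*13) = 1/(147 - 13) = 1/134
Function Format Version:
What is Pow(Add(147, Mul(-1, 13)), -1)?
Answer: Rational(1, 134) ≈ 0.0074627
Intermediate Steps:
Pow(Add(147, Mul(-1, 13)), -1) = Pow(Add(147, -13), -1) = Pow(134, -1) = Rational(1, 134)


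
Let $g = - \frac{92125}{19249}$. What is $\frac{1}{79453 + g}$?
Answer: $\frac{19249}{1529298672} \approx 1.2587 \cdot 10^{-5}$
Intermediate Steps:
$g = - \frac{92125}{19249}$ ($g = \left(-92125\right) \frac{1}{19249} = - \frac{92125}{19249} \approx -4.786$)
$\frac{1}{79453 + g} = \frac{1}{79453 - \frac{92125}{19249}} = \frac{1}{\frac{1529298672}{19249}} = \frac{19249}{1529298672}$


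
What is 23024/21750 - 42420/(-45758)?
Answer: 494041798/248809125 ≈ 1.9856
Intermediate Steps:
23024/21750 - 42420/(-45758) = 23024*(1/21750) - 42420*(-1/45758) = 11512/10875 + 21210/22879 = 494041798/248809125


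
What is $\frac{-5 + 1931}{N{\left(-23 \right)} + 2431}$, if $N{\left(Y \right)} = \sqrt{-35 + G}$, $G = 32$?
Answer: $\frac{2341053}{2954882} - \frac{963 i \sqrt{3}}{2954882} \approx 0.79227 - 0.00056448 i$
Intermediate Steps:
$N{\left(Y \right)} = i \sqrt{3}$ ($N{\left(Y \right)} = \sqrt{-35 + 32} = \sqrt{-3} = i \sqrt{3}$)
$\frac{-5 + 1931}{N{\left(-23 \right)} + 2431} = \frac{-5 + 1931}{i \sqrt{3} + 2431} = \frac{1926}{2431 + i \sqrt{3}}$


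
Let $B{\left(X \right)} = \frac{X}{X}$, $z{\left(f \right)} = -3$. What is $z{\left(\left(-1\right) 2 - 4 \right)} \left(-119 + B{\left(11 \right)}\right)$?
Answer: $354$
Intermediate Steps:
$B{\left(X \right)} = 1$
$z{\left(\left(-1\right) 2 - 4 \right)} \left(-119 + B{\left(11 \right)}\right) = - 3 \left(-119 + 1\right) = \left(-3\right) \left(-118\right) = 354$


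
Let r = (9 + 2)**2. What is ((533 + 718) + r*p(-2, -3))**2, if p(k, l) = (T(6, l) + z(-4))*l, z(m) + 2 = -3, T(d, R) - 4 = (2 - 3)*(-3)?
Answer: 275625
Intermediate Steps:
T(d, R) = 7 (T(d, R) = 4 + (2 - 3)*(-3) = 4 - 1*(-3) = 4 + 3 = 7)
z(m) = -5 (z(m) = -2 - 3 = -5)
p(k, l) = 2*l (p(k, l) = (7 - 5)*l = 2*l)
r = 121 (r = 11**2 = 121)
((533 + 718) + r*p(-2, -3))**2 = ((533 + 718) + 121*(2*(-3)))**2 = (1251 + 121*(-6))**2 = (1251 - 726)**2 = 525**2 = 275625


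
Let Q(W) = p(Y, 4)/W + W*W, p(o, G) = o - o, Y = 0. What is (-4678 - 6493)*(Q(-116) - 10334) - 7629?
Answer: -34883491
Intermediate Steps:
p(o, G) = 0
Q(W) = W**2 (Q(W) = 0/W + W*W = 0 + W**2 = W**2)
(-4678 - 6493)*(Q(-116) - 10334) - 7629 = (-4678 - 6493)*((-116)**2 - 10334) - 7629 = -11171*(13456 - 10334) - 7629 = -11171*3122 - 7629 = -34875862 - 7629 = -34883491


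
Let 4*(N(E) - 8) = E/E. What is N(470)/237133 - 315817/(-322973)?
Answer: 279192161/285508132 ≈ 0.97788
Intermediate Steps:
N(E) = 33/4 (N(E) = 8 + (E/E)/4 = 8 + (¼)*1 = 8 + ¼ = 33/4)
N(470)/237133 - 315817/(-322973) = (33/4)/237133 - 315817/(-322973) = (33/4)*(1/237133) - 315817*(-1/322973) = 33/948532 + 315817/322973 = 279192161/285508132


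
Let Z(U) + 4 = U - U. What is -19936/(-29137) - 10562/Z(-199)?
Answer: 153912369/58274 ≈ 2641.2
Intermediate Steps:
Z(U) = -4 (Z(U) = -4 + (U - U) = -4 + 0 = -4)
-19936/(-29137) - 10562/Z(-199) = -19936/(-29137) - 10562/(-4) = -19936*(-1/29137) - 10562*(-¼) = 19936/29137 + 5281/2 = 153912369/58274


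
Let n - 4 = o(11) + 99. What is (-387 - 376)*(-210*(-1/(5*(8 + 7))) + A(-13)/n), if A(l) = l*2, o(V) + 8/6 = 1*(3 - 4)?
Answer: -1464197/755 ≈ -1939.3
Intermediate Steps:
o(V) = -7/3 (o(V) = -4/3 + 1*(3 - 4) = -4/3 + 1*(-1) = -4/3 - 1 = -7/3)
A(l) = 2*l
n = 302/3 (n = 4 + (-7/3 + 99) = 4 + 290/3 = 302/3 ≈ 100.67)
(-387 - 376)*(-210*(-1/(5*(8 + 7))) + A(-13)/n) = (-387 - 376)*(-210*(-1/(5*(8 + 7))) + (2*(-13))/(302/3)) = -763*(-210/((-5*15)) - 26*3/302) = -763*(-210/(-75) - 39/151) = -763*(-210*(-1/75) - 39/151) = -763*(14/5 - 39/151) = -763*1919/755 = -1464197/755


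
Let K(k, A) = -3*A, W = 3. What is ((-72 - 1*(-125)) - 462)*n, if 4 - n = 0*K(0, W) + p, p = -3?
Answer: -2863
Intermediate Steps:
n = 7 (n = 4 - (0*(-3*3) - 3) = 4 - (0*(-9) - 3) = 4 - (0 - 3) = 4 - 1*(-3) = 4 + 3 = 7)
((-72 - 1*(-125)) - 462)*n = ((-72 - 1*(-125)) - 462)*7 = ((-72 + 125) - 462)*7 = (53 - 462)*7 = -409*7 = -2863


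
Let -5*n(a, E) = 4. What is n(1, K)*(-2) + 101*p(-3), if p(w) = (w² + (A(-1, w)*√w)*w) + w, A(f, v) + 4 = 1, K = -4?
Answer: 3038/5 + 909*I*√3 ≈ 607.6 + 1574.4*I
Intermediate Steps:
A(f, v) = -3 (A(f, v) = -4 + 1 = -3)
n(a, E) = -⅘ (n(a, E) = -⅕*4 = -⅘)
p(w) = w + w² - 3*w^(3/2) (p(w) = (w² + (-3*√w)*w) + w = (w² - 3*w^(3/2)) + w = w + w² - 3*w^(3/2))
n(1, K)*(-2) + 101*p(-3) = -⅘*(-2) + 101*(-3 + (-3)² - (-9)*I*√3) = 8/5 + 101*(-3 + 9 - (-9)*I*√3) = 8/5 + 101*(-3 + 9 + 9*I*√3) = 8/5 + 101*(6 + 9*I*√3) = 8/5 + (606 + 909*I*√3) = 3038/5 + 909*I*√3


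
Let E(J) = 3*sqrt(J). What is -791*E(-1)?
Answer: -2373*I ≈ -2373.0*I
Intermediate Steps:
-791*E(-1) = -2373*sqrt(-1) = -2373*I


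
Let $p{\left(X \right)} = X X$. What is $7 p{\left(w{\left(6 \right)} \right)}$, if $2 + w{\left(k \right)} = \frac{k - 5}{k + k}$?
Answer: $\frac{3703}{144} \approx 25.715$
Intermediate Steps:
$w{\left(k \right)} = -2 + \frac{-5 + k}{2 k}$ ($w{\left(k \right)} = -2 + \frac{k - 5}{k + k} = -2 + \frac{-5 + k}{2 k}$)
$p{\left(X \right)} = X^{2}$
$7 p{\left(w{\left(6 \right)} \right)} = 7 \left(\frac{-5 - 18}{2 \cdot 6}\right)^{2} = 7 \left(\frac{1}{2} \cdot \frac{1}{6} \left(-5 - 18\right)\right)^{2} = 7 \left(\frac{1}{2} \cdot \frac{1}{6} \left(-23\right)\right)^{2} = 7 \left(- \frac{23}{12}\right)^{2} = 7 \cdot \frac{529}{144} = \frac{3703}{144}$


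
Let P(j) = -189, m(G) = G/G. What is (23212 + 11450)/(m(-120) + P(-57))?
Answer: -17331/94 ≈ -184.37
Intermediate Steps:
m(G) = 1
(23212 + 11450)/(m(-120) + P(-57)) = (23212 + 11450)/(1 - 189) = 34662/(-188) = 34662*(-1/188) = -17331/94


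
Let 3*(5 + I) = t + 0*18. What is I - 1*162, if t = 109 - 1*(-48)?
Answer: -344/3 ≈ -114.67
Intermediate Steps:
t = 157 (t = 109 + 48 = 157)
I = 142/3 (I = -5 + (157 + 0*18)/3 = -5 + (157 + 0)/3 = -5 + (⅓)*157 = -5 + 157/3 = 142/3 ≈ 47.333)
I - 1*162 = 142/3 - 1*162 = 142/3 - 162 = -344/3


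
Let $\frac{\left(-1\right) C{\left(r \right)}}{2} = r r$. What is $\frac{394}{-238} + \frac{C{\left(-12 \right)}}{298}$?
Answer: $- \frac{46489}{17731} \approx -2.6219$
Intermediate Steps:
$C{\left(r \right)} = - 2 r^{2}$ ($C{\left(r \right)} = - 2 r r = - 2 r^{2}$)
$\frac{394}{-238} + \frac{C{\left(-12 \right)}}{298} = \frac{394}{-238} + \frac{\left(-2\right) \left(-12\right)^{2}}{298} = 394 \left(- \frac{1}{238}\right) + \left(-2\right) 144 \cdot \frac{1}{298} = - \frac{197}{119} - \frac{144}{149} = - \frac{46489}{17731}$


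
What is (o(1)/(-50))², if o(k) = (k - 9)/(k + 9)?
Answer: 4/15625 ≈ 0.00025600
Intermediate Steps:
o(k) = (-9 + k)/(9 + k)
(o(1)/(-50))² = (((-9 + 1)/(9 + 1))/(-50))² = ((-8/10)*(-1/50))² = (((⅒)*(-8))*(-1/50))² = (-⅘*(-1/50))² = (2/125)² = 4/15625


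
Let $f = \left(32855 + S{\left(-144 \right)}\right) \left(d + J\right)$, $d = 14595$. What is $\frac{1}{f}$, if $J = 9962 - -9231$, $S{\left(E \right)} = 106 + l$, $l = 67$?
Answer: $\frac{1}{1115950064} \approx 8.961 \cdot 10^{-10}$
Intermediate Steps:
$S{\left(E \right)} = 173$ ($S{\left(E \right)} = 106 + 67 = 173$)
$J = 19193$ ($J = 9962 + 9231 = 19193$)
$f = 1115950064$ ($f = \left(32855 + 173\right) \left(14595 + 19193\right) = 33028 \cdot 33788 = 1115950064$)
$\frac{1}{f} = \frac{1}{1115950064}$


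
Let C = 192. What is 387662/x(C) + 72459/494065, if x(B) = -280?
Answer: -19150993751/13833820 ≈ -1384.4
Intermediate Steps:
387662/x(C) + 72459/494065 = 387662/(-280) + 72459/494065 = 387662*(-1/280) + 72459*(1/494065) = -193831/140 + 72459/494065 = -19150993751/13833820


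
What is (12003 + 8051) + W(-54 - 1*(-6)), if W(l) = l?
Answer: 20006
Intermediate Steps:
(12003 + 8051) + W(-54 - 1*(-6)) = (12003 + 8051) + (-54 - 1*(-6)) = 20054 + (-54 + 6) = 20054 - 48 = 20006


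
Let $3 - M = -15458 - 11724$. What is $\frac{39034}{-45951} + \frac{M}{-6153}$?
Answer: $- \frac{165483793}{31415167} \approx -5.2676$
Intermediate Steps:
$M = 27185$ ($M = 3 - \left(-15458 - 11724\right) = 3 - -27182 = 3 + 27182 = 27185$)
$\frac{39034}{-45951} + \frac{M}{-6153} = \frac{39034}{-45951} + \frac{27185}{-6153} = 39034 \left(- \frac{1}{45951}\right) + 27185 \left(- \frac{1}{6153}\right) = - \frac{39034}{45951} - \frac{27185}{6153} = - \frac{165483793}{31415167}$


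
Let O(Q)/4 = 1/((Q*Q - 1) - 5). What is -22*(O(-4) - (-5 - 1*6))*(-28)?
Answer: 35112/5 ≈ 7022.4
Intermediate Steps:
O(Q) = 4/(-6 + Q**2) (O(Q) = 4/((Q*Q - 1) - 5) = 4/((Q**2 - 1) - 5) = 4/((-1 + Q**2) - 5) = 4/(-6 + Q**2))
-22*(O(-4) - (-5 - 1*6))*(-28) = -22*(4/(-6 + (-4)**2) - (-5 - 1*6))*(-28) = -22*(4/(-6 + 16) - (-5 - 6))*(-28) = -22*(4/10 - 1*(-11))*(-28) = -22*(4*(1/10) + 11)*(-28) = -22*(2/5 + 11)*(-28) = -22*57/5*(-28) = -1254/5*(-28) = 35112/5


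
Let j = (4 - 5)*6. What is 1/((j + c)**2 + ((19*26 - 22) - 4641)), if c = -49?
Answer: -1/1144 ≈ -0.00087413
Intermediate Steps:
j = -6 (j = -1*6 = -6)
1/((j + c)**2 + ((19*26 - 22) - 4641)) = 1/((-6 - 49)**2 + ((19*26 - 22) - 4641)) = 1/((-55)**2 + ((494 - 22) - 4641)) = 1/(3025 + (472 - 4641)) = 1/(3025 - 4169) = 1/(-1144) = -1/1144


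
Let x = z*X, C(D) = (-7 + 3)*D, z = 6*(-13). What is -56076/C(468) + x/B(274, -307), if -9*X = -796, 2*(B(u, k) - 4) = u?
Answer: -417299/21996 ≈ -18.972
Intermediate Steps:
B(u, k) = 4 + u/2
z = -78
X = 796/9 (X = -⅑*(-796) = 796/9 ≈ 88.444)
C(D) = -4*D
x = -20696/3 (x = -78*796/9 = -20696/3 ≈ -6898.7)
-56076/C(468) + x/B(274, -307) = -56076/((-4*468)) - 20696/(3*(4 + (½)*274)) = -56076/(-1872) - 20696/(3*(4 + 137)) = -56076*(-1/1872) - 20696/3/141 = 4673/156 - 20696/3*1/141 = 4673/156 - 20696/423 = -417299/21996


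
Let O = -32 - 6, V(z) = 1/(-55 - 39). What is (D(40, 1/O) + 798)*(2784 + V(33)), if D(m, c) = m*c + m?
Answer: 2080736945/893 ≈ 2.3301e+6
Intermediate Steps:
V(z) = -1/94 (V(z) = 1/(-94) = -1/94)
O = -38
D(m, c) = m + c*m (D(m, c) = c*m + m = m + c*m)
(D(40, 1/O) + 798)*(2784 + V(33)) = (40*(1 + 1/(-38)) + 798)*(2784 - 1/94) = (40*(1 - 1/38) + 798)*(261695/94) = (40*(37/38) + 798)*(261695/94) = (740/19 + 798)*(261695/94) = (15902/19)*(261695/94) = 2080736945/893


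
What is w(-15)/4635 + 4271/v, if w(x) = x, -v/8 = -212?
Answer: 1318043/524064 ≈ 2.5150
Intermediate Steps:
v = 1696 (v = -8*(-212) = 1696)
w(-15)/4635 + 4271/v = -15/4635 + 4271/1696 = -15*1/4635 + 4271*(1/1696) = -1/309 + 4271/1696 = 1318043/524064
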